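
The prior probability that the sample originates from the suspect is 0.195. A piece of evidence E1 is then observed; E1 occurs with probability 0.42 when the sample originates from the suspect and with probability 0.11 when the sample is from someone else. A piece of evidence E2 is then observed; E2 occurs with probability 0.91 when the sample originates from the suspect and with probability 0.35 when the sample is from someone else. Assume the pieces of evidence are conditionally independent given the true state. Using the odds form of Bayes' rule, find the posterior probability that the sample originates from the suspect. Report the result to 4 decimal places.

Prior odds = 0.195/(1−0.195) = 0.24224.
Likelihood ratio for E1 = 0.42/0.11 = 3.8182.
Likelihood ratio for E2 = 0.91/0.35 = 2.6000.
Posterior odds = prior odds × LR₁ × LR₂ = 2.4047.
Posterior probability = odds/(1+odds) = 2.4047/3.4047 = 0.7063.

Posterior probability ≈ 0.7063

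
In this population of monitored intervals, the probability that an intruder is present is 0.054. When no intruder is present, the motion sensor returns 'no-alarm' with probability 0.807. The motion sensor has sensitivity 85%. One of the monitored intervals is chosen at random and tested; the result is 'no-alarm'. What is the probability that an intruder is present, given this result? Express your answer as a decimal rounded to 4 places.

Write H for 'an intruder is present'. Prior odds H:¬H = 0.054/0.946 = 0.057082. For the 'no-alarm' outcome, the likelihood ratio is 0.15/0.807 = 0.18587.
Posterior odds = 0.057082 × 0.18587 = 0.010610, so P(H|E) = 0.010610/(1+0.010610) = 0.0105.

P(H | E) ≈ 0.0105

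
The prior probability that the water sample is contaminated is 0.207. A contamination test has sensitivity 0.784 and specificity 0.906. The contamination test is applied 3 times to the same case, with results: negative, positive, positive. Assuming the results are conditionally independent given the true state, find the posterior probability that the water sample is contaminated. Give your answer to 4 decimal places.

Posterior P(H) ≈ 0.8124

With H the event that the water sample is contaminated, the joint likelihood of the observed sequence is P(data|H) = 0.216·0.784·0.784 = 0.13277 and P(data|¬H) = 0.906·0.094·0.094 = 0.0080054.
Bayes: P(H|data) = 0.207·0.13277 / (0.207·0.13277 + 0.793·0.0080054) = 0.027482/0.033831 = 0.8124.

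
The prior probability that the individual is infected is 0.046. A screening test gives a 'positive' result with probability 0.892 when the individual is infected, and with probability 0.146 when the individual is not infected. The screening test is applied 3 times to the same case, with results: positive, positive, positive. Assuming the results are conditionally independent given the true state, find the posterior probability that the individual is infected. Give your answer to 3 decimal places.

With H the event that the individual is infected, the joint likelihood of the observed sequence is P(data|H) = 0.892·0.892·0.892 = 0.70973 and P(data|¬H) = 0.146·0.146·0.146 = 0.0031121.
Bayes: P(H|data) = 0.046·0.70973 / (0.046·0.70973 + 0.954·0.0031121) = 0.032648/0.035617 = 0.9166.

Posterior P(H) ≈ 0.917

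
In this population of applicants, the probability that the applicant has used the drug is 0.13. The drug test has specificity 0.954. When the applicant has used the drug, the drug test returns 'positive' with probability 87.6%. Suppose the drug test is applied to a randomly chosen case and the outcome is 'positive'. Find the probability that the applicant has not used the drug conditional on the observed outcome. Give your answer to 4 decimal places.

Write H for 'the applicant has used the drug'. Prior odds H:¬H = 0.13/0.87 = 0.14943. For the 'positive' outcome, the likelihood ratio is 0.876/0.046 = 19.043.
Posterior odds = 0.14943 × 19.043 = 2.8456, so P(H|E) = 2.8456/(1+2.8456) = 0.7400. Then P(¬H|E) = 1 − 0.7400 = 0.2600.

P(¬H | E) ≈ 0.2600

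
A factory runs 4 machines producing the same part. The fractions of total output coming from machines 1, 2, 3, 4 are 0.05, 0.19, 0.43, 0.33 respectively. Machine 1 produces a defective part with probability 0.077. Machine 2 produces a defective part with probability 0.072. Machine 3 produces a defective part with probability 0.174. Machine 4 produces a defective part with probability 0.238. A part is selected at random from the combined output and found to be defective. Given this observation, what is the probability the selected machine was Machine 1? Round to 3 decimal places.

P(defective|M1) = 0.077; P(defective|M2) = 0.072; P(defective|M3) = 0.174; P(defective|M4) = 0.238.
Prior × likelihood for each source: 0.05·0.077=0.003850, 0.19·0.072=0.01368, 0.43·0.174=0.07482, 0.33·0.238=0.07854. Summing gives P(defective) = 0.17089.
P(Machine 1 | defective) = 0.003850 / 0.17089 = 0.023.

Posterior probability ≈ 0.023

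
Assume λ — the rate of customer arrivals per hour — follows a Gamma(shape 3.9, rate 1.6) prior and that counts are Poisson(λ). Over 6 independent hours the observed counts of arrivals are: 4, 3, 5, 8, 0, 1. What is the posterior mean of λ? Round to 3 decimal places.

Posterior mean ≈ 3.276

The Poisson likelihood adds the total count to the shape and the number of exposure periods to the rate. Here ∑xᵢ = 21 and n = 6, so shape 3.9→24.9 and rate 1.6→7.6.
E[λ | data] = 24.9/7.6 = 3.276.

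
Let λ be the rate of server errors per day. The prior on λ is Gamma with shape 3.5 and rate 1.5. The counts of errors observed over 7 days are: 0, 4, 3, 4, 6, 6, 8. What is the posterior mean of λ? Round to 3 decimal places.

The Poisson likelihood adds the total count to the shape and the number of exposure periods to the rate. Here ∑xᵢ = 31 and n = 7, so shape 3.5→34.5 and rate 1.5→8.5.
E[λ | data] = 34.5/8.5 = 4.059.

Posterior mean ≈ 4.059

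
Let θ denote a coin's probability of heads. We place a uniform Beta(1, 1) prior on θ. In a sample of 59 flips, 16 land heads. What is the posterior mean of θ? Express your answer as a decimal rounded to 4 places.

Observing 16 successes and 43 failures updates Beta(1, 1) by adding the success and failure counts to the two shape parameters: α = 1+16 = 17, β = 1+43 = 44.
Posterior mean = α/(α+β) = 17/61 = 0.2787.

Posterior mean ≈ 0.2787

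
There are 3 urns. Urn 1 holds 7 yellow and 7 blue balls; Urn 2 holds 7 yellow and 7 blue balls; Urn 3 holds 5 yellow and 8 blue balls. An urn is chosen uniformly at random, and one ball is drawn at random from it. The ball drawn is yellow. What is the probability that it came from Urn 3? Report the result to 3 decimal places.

Posterior probability ≈ 0.278

Tabulate prior·likelihood by source: [1] prior 0.333333, lik 0.5, product 0.1667; [2] prior 0.333333, lik 0.5, product 0.1667; [3] prior 0.333333, lik 0.3846, product 0.1282.
Normalizing constant = 0.46154; the posterior for Urn 3 is its product over the sum, 0.1282/0.46154 = 0.278.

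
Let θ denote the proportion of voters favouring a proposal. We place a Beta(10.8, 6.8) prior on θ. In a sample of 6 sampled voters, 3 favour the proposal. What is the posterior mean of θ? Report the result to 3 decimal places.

Posterior mean ≈ 0.585

Observing 3 successes and 3 failures updates Beta(10.8, 6.8) by adding the success and failure counts to the two shape parameters: α = 10.8+3 = 13.8, β = 6.8+3 = 9.8.
Posterior mean = α/(α+β) = 13.8/23.6 = 0.585.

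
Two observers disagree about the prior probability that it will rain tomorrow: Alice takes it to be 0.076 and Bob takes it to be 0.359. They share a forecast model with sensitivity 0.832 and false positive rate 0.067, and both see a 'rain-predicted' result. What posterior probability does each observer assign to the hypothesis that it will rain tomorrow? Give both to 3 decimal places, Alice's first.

Alice: 0.505; Bob: 0.874

P('+'|H) = 0.832, P('+'|¬H) = 0.067.
Alice: numerator 0.832·0.076 = 0.063232; evidence = 0.063232+0.067·0.924 = 0.12514; posterior = 0.505.
Bob: numerator 0.832·0.359 = 0.29869; evidence = 0.29869+0.067·0.641 = 0.34163; posterior = 0.874.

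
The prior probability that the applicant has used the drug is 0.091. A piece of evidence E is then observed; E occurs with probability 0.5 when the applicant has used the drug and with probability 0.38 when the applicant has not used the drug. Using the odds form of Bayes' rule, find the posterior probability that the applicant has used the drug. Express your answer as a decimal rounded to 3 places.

Prior odds = 0.091/(1−0.091) = 0.10011. In log-odds, ln(0.10011) = -2.3015.
Add log likelihood ratio: ln(1.3158) = 0.27444.
Posterior log-odds = -2.0270, so posterior odds = exp(-2.0270) = 0.13172. Converting, P(H|E) = 0.13172/1.1317 = 0.116.

Posterior probability ≈ 0.116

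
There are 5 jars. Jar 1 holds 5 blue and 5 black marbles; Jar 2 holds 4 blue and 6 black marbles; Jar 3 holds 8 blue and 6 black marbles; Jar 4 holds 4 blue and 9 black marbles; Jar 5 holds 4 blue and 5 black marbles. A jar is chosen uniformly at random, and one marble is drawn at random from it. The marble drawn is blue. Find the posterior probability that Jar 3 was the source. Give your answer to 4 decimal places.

Tabulate prior·likelihood by source: [1] prior 0.2, lik 0.5, product 0.1000; [2] prior 0.2, lik 0.4, product 0.08000; [3] prior 0.2, lik 0.5714, product 0.1143; [4] prior 0.2, lik 0.3077, product 0.06154; [5] prior 0.2, lik 0.4444, product 0.08889.
Normalizing constant = 0.44471; the posterior for Jar 3 is its product over the sum, 0.1143/0.44471 = 0.2570.

Posterior probability ≈ 0.2570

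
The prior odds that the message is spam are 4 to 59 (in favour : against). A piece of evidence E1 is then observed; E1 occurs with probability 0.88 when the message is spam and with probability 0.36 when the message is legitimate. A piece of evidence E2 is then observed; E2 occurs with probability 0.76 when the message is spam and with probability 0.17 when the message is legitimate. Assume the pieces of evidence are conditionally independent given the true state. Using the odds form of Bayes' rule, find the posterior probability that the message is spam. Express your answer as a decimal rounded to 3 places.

Prior odds = 4/59 = 0.067797.
Likelihood ratio for E1 = 0.88/0.36 = 2.4444.
Likelihood ratio for E2 = 0.76/0.17 = 4.4706.
Posterior odds = prior odds × LR₁ × LR₂ = 0.74089.
Posterior probability = odds/(1+odds) = 0.74089/1.7409 = 0.426.

Posterior probability ≈ 0.426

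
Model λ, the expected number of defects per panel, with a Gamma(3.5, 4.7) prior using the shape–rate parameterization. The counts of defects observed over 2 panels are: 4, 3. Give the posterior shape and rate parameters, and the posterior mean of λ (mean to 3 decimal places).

The Poisson likelihood adds the total count to the shape and the number of exposure periods to the rate. Here ∑xᵢ = 7 and n = 2, so shape 3.5→10.5 and rate 4.7→6.7.
Posterior mean = shape/rate = 10.5/6.7 = 1.567.

Posterior: Gamma(shape=10.5, rate=6.7); mean ≈ 1.567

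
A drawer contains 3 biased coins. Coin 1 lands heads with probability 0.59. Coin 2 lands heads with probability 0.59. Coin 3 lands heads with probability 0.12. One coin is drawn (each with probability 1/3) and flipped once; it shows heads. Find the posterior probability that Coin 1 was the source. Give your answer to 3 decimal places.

Tabulate prior·likelihood by source: [1] prior 0.333333, lik 0.59, product 0.1967; [2] prior 0.333333, lik 0.59, product 0.1967; [3] prior 0.333333, lik 0.12, product 0.04000.
Normalizing constant = 0.43333; the posterior for Coin 1 is its product over the sum, 0.1967/0.43333 = 0.454.

Posterior probability ≈ 0.454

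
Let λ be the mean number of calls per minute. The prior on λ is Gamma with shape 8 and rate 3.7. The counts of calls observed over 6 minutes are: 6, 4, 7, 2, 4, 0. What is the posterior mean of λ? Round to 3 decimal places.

Posterior mean ≈ 3.196

The Poisson likelihood adds the total count to the shape and the number of exposure periods to the rate. Here ∑xᵢ = 23 and n = 6, so shape 8→31 and rate 3.7→9.7.
Posterior mean = shape/rate = 31/9.7 = 3.196.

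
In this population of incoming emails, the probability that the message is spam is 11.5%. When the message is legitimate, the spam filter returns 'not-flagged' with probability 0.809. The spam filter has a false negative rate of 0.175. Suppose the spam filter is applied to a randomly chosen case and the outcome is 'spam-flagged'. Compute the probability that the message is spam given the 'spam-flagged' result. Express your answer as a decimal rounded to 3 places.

P(H | E) ≈ 0.359

Let H be the event that the message is spam. P(H) = 0.115, so P(¬H) = 0.885. With E the 'spam-flagged' result, P(E|H) = 0.825 and P(E|¬H) = 0.191.
P(E) = 0.825·0.115 + 0.191·0.885 = 0.094875 + 0.16903 = 0.26391.
By Bayes' theorem, P(H|E) = 0.094875 / 0.26391 = 0.359.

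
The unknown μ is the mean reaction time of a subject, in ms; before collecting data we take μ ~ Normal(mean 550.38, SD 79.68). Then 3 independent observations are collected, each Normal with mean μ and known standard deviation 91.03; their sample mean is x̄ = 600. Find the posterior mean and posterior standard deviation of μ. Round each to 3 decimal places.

Posterior mean ≈ 584.957; posterior SD ≈ 43.872

Prior precision 1/τ₀² = 1/79.68² = 0.00015751; data precision n/σ² = 3/91.03² = 0.00036204.
Posterior precision = 0.00015751 + 0.00036204 = 0.00051954, giving posterior SD = 1/√0.00051954 = 43.872.
Posterior mean = (0.00015751·550.38 + 0.00036204·600) / 0.00051954 = 584.957.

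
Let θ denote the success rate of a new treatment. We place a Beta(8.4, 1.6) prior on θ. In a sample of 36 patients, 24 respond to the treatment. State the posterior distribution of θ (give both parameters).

Posterior: Beta(32.4, 13.6)

Observing 24 successes and 12 failures updates Beta(8.4, 1.6) by adding the success and failure counts to the two shape parameters: α = 8.4+24 = 32.4, β = 1.6+12 = 13.6.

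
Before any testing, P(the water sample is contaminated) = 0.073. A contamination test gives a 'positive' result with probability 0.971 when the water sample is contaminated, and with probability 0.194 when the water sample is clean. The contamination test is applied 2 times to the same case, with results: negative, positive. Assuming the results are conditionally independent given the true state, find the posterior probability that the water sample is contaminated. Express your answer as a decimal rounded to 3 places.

Let H be the event that the water sample is contaminated; start with P(H) = 0.073. P('positive'|H) = 0.971, P('positive'|¬H) = 0.194.
Update on result 1 ('negative'): P(H) ← 0.029·0.0730 / (0.029·0.0730 + 0.806·0.9270) = 0.0021170/0.74928 = 0.0028.
Update on result 2 ('positive'): P(H) ← 0.971·0.0028 / (0.971·0.0028 + 0.194·0.9972) = 0.0027434/0.19620 = 0.0140.

Posterior P(H) ≈ 0.014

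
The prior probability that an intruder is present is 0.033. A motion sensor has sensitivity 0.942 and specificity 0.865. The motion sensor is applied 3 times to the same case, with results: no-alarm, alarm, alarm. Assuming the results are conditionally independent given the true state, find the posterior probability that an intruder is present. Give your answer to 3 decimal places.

Posterior P(H) ≈ 0.100

Let H be the event that an intruder is present; start with P(H) = 0.033. P('alarm'|H) = 0.942, P('alarm'|¬H) = 0.135.
Update on result 1 ('no-alarm'): P(H) ← 0.058·0.0330 / (0.058·0.0330 + 0.865·0.9670) = 0.0019140/0.83837 = 0.0023.
Update on result 2 ('alarm'): P(H) ← 0.942·0.0023 / (0.942·0.0023 + 0.135·0.9977) = 0.0021506/0.13684 = 0.0157.
Update on result 3 ('alarm'): P(H) ← 0.942·0.0157 / (0.942·0.0157 + 0.135·0.9843) = 0.014804/0.14768 = 0.1002.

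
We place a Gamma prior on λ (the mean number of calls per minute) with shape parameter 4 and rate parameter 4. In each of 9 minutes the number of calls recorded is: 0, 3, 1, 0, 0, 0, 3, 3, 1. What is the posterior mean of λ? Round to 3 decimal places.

The Poisson likelihood adds the total count to the shape and the number of exposure periods to the rate. Here ∑xᵢ = 11 and n = 9, so shape 4→15 and rate 4→13.
E[λ | data] = 15/13 = 1.154.

Posterior mean ≈ 1.154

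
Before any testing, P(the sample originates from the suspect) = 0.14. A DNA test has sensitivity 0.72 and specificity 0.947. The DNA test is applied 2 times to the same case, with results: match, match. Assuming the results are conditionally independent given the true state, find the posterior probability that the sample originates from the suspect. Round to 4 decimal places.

Posterior P(H) ≈ 0.9678

With H the event that the sample originates from the suspect, the joint likelihood of the observed sequence is P(data|H) = 0.72·0.72 = 0.51840 and P(data|¬H) = 0.053·0.053 = 0.0028090.
Bayes: P(H|data) = 0.14·0.51840 / (0.14·0.51840 + 0.86·0.0028090) = 0.072576/0.074992 = 0.9678.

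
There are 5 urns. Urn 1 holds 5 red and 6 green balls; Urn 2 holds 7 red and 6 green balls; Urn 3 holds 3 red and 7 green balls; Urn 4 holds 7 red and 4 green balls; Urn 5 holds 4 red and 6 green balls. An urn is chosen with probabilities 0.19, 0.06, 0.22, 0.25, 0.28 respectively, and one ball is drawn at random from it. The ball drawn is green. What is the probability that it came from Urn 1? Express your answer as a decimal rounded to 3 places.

Posterior probability ≈ 0.190

Tabulate prior·likelihood by source: [1] prior 0.19, lik 0.5455, product 0.1036; [2] prior 0.06, lik 0.4615, product 0.02769; [3] prior 0.22, lik 0.7, product 0.1540; [4] prior 0.25, lik 0.3636, product 0.09091; [5] prior 0.28, lik 0.6, product 0.1680.
Normalizing constant = 0.54424; the posterior for Urn 1 is its product over the sum, 0.1036/0.54424 = 0.190.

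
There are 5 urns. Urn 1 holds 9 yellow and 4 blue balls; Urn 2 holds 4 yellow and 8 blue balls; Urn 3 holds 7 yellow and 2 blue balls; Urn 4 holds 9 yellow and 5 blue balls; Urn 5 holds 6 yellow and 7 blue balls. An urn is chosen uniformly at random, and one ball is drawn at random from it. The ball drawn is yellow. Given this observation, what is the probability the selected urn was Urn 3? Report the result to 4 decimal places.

Tabulate prior·likelihood by source: [1] prior 0.2, lik 0.6923, product 0.1385; [2] prior 0.2, lik 0.3333, product 0.06667; [3] prior 0.2, lik 0.7778, product 0.1556; [4] prior 0.2, lik 0.6429, product 0.1286; [5] prior 0.2, lik 0.4615, product 0.09231.
Normalizing constant = 0.58156; the posterior for Urn 3 is its product over the sum, 0.1556/0.58156 = 0.2675.

Posterior probability ≈ 0.2675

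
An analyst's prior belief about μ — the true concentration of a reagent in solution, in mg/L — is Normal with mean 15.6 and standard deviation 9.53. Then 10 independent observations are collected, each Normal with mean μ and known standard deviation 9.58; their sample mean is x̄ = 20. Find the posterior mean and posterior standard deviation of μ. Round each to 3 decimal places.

Posterior mean ≈ 19.596; posterior SD ≈ 2.887

With known σ, the Normal prior is conjugate. Weight on the data is w = (n/σ²)/(n/σ² + 1/τ₀²) = 0.108960/(0.108960+0.0110107) = 0.90822.
Posterior mean = w·x̄ + (1−w)·μ₀ = 0.90822·20 + 0.091778·15.6 = 19.596. Posterior variance = 1/(0.108960+0.0110107) = 8.33534, so SD = 2.887.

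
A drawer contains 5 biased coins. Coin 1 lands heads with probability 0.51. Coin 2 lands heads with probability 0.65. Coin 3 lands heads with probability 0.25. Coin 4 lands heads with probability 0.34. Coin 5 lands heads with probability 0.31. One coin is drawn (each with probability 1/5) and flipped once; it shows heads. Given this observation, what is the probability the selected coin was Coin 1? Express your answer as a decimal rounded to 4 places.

Posterior probability ≈ 0.2476

Tabulate prior·likelihood by source: [1] prior 0.2, lik 0.51, product 0.1020; [2] prior 0.2, lik 0.65, product 0.1300; [3] prior 0.2, lik 0.25, product 0.05000; [4] prior 0.2, lik 0.34, product 0.06800; [5] prior 0.2, lik 0.31, product 0.06200.
Normalizing constant = 0.41200; the posterior for Coin 1 is its product over the sum, 0.1020/0.41200 = 0.2476.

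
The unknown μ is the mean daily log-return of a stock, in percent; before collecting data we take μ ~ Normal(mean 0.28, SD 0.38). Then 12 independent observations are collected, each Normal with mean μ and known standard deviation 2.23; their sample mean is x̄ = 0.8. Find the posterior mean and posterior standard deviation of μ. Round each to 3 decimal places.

Posterior mean ≈ 0.414; posterior SD ≈ 0.327

Prior precision 1/τ₀² = 1/0.38² = 6.92521; data precision n/σ² = 12/2.23² = 2.41308.
Posterior precision = 6.92521 + 2.41308 = 9.33829, giving posterior SD = 1/√9.33829 = 0.327.
Posterior mean = (6.92521·0.28 + 2.41308·0.8) / 9.33829 = 0.414.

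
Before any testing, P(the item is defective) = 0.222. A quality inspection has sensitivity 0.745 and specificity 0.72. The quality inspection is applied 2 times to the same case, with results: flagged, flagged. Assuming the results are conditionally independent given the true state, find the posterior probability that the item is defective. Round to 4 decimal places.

Posterior P(H) ≈ 0.6689

With H the event that the item is defective, the joint likelihood of the observed sequence is P(data|H) = 0.745·0.745 = 0.55502 and P(data|¬H) = 0.28·0.28 = 0.078400.
Bayes: P(H|data) = 0.222·0.55502 / (0.222·0.55502 + 0.778·0.078400) = 0.12322/0.18421 = 0.6689.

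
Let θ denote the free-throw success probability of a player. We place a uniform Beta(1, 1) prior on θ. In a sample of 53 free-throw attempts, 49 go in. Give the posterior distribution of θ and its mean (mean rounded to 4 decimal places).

The binomial likelihood is conjugate to the Beta prior: with 49 successes and 4 failures, the posterior is Beta(1+49, 1+4) = Beta(50, 5).
Posterior mean = α/(α+β) = 50/55 = 0.9091.

Posterior: Beta(50, 5); mean ≈ 0.9091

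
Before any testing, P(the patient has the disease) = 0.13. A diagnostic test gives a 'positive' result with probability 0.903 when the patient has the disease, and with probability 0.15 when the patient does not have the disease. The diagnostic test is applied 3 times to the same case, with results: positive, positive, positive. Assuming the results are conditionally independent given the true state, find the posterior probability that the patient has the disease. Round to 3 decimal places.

With H the event that the patient has the disease, the joint likelihood of the observed sequence is P(data|H) = 0.903·0.903·0.903 = 0.73631 and P(data|¬H) = 0.15·0.15·0.15 = 0.0033750.
Bayes: P(H|data) = 0.13·0.73631 / (0.13·0.73631 + 0.87·0.0033750) = 0.095721/0.098657 = 0.9702.

Posterior P(H) ≈ 0.970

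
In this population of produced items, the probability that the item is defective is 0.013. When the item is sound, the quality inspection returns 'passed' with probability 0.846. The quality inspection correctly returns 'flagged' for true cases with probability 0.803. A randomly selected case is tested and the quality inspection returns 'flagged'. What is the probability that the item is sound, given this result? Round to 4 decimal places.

P(¬H | E) ≈ 0.9357

Write H for 'the item is defective'. Prior odds H:¬H = 0.013/0.987 = 0.013171. For the 'flagged' outcome, the likelihood ratio is 0.803/0.154 = 5.2143.
Posterior odds = 0.013171 × 5.2143 = 0.068679, so P(H|E) = 0.068679/(1+0.068679) = 0.0643. Then P(¬H|E) = 1 − 0.0643 = 0.9357.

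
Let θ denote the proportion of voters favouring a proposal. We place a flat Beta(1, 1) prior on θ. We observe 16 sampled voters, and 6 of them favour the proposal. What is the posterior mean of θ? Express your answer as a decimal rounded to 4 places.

Posterior mean ≈ 0.3889

Observing 6 successes and 10 failures updates Beta(1, 1) by adding the success and failure counts to the two shape parameters: α = 1+6 = 7, β = 1+10 = 11.
E[θ | data] = 7/(7+11) = 0.3889.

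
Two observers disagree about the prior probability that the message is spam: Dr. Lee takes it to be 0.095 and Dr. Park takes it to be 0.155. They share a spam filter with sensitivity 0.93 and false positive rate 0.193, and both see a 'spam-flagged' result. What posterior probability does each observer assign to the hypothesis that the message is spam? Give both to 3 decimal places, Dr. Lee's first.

Dr. Lee: 0.336; Dr. Park: 0.469

P('+'|H) = 0.93, P('+'|¬H) = 0.193.
Dr. Lee: numerator 0.93·0.095 = 0.088350; evidence = 0.088350+0.193·0.905 = 0.26301; posterior = 0.336.
Dr. Park: numerator 0.93·0.155 = 0.14415; evidence = 0.14415+0.193·0.845 = 0.30724; posterior = 0.469.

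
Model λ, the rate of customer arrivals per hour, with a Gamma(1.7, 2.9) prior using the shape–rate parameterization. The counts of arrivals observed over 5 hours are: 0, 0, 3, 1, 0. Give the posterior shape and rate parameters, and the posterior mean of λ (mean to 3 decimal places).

Posterior: Gamma(shape=5.7, rate=7.9); mean ≈ 0.722

The Poisson likelihood adds the total count to the shape and the number of exposure periods to the rate. Here ∑xᵢ = 4 and n = 5, so shape 1.7→5.7 and rate 2.9→7.9.
Posterior mean = shape/rate = 5.7/7.9 = 0.722.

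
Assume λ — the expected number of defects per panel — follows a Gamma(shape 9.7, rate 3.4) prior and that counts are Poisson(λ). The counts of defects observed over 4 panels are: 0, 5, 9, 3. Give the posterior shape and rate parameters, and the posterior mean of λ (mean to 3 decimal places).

The Poisson likelihood adds the total count to the shape and the number of exposure periods to the rate. Here ∑xᵢ = 17 and n = 4, so shape 9.7→26.7 and rate 3.4→7.4.
Posterior mean = shape/rate = 26.7/7.4 = 3.608.

Posterior: Gamma(shape=26.7, rate=7.4); mean ≈ 3.608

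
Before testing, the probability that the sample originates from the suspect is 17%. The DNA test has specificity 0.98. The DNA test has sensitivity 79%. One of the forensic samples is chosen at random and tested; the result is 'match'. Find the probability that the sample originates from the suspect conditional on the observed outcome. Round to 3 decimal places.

P(H | E) ≈ 0.890

Write H for 'the sample originates from the suspect'. Prior odds H:¬H = 0.17/0.83 = 0.20482. For the 'match' outcome, the likelihood ratio is 0.79/0.02 = 39.500.
Posterior odds = 0.20482 × 39.500 = 8.0904, so P(H|E) = 8.0904/(1+8.0904) = 0.890.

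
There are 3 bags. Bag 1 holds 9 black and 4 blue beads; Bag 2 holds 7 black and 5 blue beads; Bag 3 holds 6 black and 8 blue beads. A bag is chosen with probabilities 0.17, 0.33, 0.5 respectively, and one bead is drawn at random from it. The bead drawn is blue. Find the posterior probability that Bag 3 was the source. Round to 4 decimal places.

P(blue|Bag 1) = 0.3077; P(blue|Bag 2) = 0.4167; P(blue|Bag 3) = 0.5714.
Prior × likelihood for each source: 0.17·0.3077=0.05231, 0.33·0.4167=0.1375, 0.5·0.5714=0.2857. Summing gives P(blue) = 0.47552.
P(Bag 3 | blue) = 0.2857 / 0.47552 = 0.6008.

Posterior probability ≈ 0.6008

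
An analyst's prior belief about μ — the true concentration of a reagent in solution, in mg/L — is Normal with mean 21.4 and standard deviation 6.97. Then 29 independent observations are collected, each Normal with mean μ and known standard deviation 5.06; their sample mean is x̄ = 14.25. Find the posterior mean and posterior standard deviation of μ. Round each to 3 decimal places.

With known σ, the Normal prior is conjugate. Weight on the data is w = (n/σ²)/(n/σ² + 1/τ₀²) = 1.13265/(1.13265+0.0205842) = 0.98215.
Posterior mean = w·x̄ + (1−w)·μ₀ = 0.98215·14.25 + 0.017849·21.4 = 14.378. Posterior variance = 1/(1.13265+0.0205842) = 0.867124, so SD = 0.931.

Posterior mean ≈ 14.378; posterior SD ≈ 0.931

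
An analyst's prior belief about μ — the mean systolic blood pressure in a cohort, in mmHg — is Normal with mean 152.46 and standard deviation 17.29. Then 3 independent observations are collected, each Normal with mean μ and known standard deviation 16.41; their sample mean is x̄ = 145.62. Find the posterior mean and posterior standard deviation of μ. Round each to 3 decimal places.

Posterior mean ≈ 147.200; posterior SD ≈ 8.309

With known σ, the Normal prior is conjugate. Weight on the data is w = (n/σ²)/(n/σ² + 1/τ₀²) = 0.0111405/(0.0111405+0.00334511) = 0.76907.
Posterior mean = w·x̄ + (1−w)·μ₀ = 0.76907·145.62 + 0.23093·152.46 = 147.200. Posterior variance = 1/(0.0111405+0.00334511) = 69.0341, so SD = 8.309.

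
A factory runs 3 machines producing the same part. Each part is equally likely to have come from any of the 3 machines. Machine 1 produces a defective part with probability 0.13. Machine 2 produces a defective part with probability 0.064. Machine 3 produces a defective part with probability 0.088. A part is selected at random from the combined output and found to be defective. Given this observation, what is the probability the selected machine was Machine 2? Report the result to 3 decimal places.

Posterior probability ≈ 0.227

P(defective|M1) = 0.13; P(defective|M2) = 0.064; P(defective|M3) = 0.088.
Prior × likelihood for each source: 0.333333·0.13=0.04333, 0.333333·0.064=0.02133, 0.333333·0.088=0.02933. Summing gives P(defective) = 0.094000.
P(Machine 2 | defective) = 0.02133 / 0.094000 = 0.227.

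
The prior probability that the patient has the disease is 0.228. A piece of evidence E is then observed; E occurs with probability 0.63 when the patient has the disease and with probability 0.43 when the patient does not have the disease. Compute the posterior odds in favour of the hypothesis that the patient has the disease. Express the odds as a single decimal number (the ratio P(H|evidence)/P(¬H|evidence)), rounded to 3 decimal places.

Prior odds = 0.228/(1−0.228) = 0.29534. In log-odds, ln(0.29534) = -1.2196.
Add log likelihood ratio: ln(1.4651) = 0.38193.
Posterior log-odds = -0.83770, so posterior odds = exp(-0.83770) = 0.43270.

Posterior odds ≈ 0.433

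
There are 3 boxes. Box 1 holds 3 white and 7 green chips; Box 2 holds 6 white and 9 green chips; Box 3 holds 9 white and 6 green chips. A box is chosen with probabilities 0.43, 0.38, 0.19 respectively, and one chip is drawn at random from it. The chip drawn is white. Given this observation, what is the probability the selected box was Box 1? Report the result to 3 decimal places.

P(white|Box 1) = 0.3; P(white|Box 2) = 0.4; P(white|Box 3) = 0.6.
Prior × likelihood for each source: 0.43·0.3=0.1290, 0.38·0.4=0.1520, 0.19·0.6=0.1140. Summing gives P(white) = 0.39500.
P(Box 1 | white) = 0.1290 / 0.39500 = 0.327.

Posterior probability ≈ 0.327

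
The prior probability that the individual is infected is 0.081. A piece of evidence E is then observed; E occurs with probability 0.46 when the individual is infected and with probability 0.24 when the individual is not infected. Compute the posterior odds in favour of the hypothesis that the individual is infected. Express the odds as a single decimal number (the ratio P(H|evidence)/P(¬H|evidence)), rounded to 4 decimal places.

Prior odds = 0.081/(1−0.081) = 0.088139. In log-odds, ln(0.088139) = -2.4288.
Add log likelihood ratio: ln(1.9167) = 0.65059.
Posterior log-odds = -1.7782, so posterior odds = exp(-1.7782) = 0.16893.

Posterior odds ≈ 0.1689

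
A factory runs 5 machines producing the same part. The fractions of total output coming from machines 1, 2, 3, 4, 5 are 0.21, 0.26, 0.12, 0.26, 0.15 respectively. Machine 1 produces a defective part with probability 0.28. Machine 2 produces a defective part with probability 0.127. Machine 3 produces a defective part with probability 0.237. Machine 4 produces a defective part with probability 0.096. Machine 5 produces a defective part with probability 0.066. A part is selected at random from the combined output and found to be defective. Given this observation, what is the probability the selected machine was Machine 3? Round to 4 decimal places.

Posterior probability ≈ 0.1833

Tabulate prior·likelihood by source: [1] prior 0.21, lik 0.28, product 0.05880; [2] prior 0.26, lik 0.127, product 0.03302; [3] prior 0.12, lik 0.237, product 0.02844; [4] prior 0.26, lik 0.096, product 0.02496; [5] prior 0.15, lik 0.066, product 0.009900.
Normalizing constant = 0.15512; the posterior for Machine 3 is its product over the sum, 0.02844/0.15512 = 0.1833.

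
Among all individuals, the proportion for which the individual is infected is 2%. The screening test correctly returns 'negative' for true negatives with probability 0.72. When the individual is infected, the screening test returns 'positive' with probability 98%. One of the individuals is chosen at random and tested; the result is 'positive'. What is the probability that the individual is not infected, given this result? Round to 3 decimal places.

Write H for 'the individual is infected'. Prior odds H:¬H = 0.02/0.98 = 0.020408. For the 'positive' outcome, the likelihood ratio is 0.98/0.28 = 3.5000.
Posterior odds = 0.020408 × 3.5000 = 0.071429, so P(H|E) = 0.071429/(1+0.071429) = 0.067. Then P(¬H|E) = 1 − 0.067 = 0.933.

P(¬H | E) ≈ 0.933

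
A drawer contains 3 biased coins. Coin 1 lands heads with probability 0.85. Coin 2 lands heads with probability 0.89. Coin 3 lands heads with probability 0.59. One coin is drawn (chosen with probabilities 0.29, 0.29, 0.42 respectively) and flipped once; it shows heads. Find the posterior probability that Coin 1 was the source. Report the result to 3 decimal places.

P(heads|C1) = 0.85; P(heads|C2) = 0.89; P(heads|C3) = 0.59.
Prior × likelihood for each source: 0.29·0.85=0.2465, 0.29·0.89=0.2581, 0.42·0.59=0.2478. Summing gives P(heads) = 0.75240.
P(Coin 1 | heads) = 0.2465 / 0.75240 = 0.328.

Posterior probability ≈ 0.328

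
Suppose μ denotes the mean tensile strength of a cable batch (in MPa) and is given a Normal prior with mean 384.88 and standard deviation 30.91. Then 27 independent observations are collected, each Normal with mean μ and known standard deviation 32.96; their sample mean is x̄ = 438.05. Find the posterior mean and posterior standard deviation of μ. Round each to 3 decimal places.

Prior precision 1/τ₀² = 1/30.91² = 0.00104665; data precision n/σ² = 27/32.96² = 0.0248536.
Posterior precision = 0.00104665 + 0.0248536 = 0.0259003, giving posterior SD = 1/√0.0259003 = 6.214.
Posterior mean = (0.00104665·384.88 + 0.0248536·438.05) / 0.0259003 = 435.901.

Posterior mean ≈ 435.901; posterior SD ≈ 6.214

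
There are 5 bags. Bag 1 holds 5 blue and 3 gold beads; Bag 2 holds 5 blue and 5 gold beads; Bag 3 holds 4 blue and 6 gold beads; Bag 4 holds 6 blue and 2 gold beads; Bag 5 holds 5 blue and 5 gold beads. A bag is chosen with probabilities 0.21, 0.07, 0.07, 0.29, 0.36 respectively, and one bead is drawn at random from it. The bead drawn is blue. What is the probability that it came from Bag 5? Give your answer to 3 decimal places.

Posterior probability ≈ 0.304

P(blue|Bag 1) = 0.625; P(blue|Bag 2) = 0.5; P(blue|Bag 3) = 0.4; P(blue|Bag 4) = 0.75; P(blue|Bag 5) = 0.5.
Prior × likelihood for each source: 0.21·0.625=0.1313, 0.07·0.5=0.03500, 0.07·0.4=0.02800, 0.29·0.75=0.2175, 0.36·0.5=0.1800. Summing gives P(blue) = 0.59175.
P(Bag 5 | blue) = 0.1800 / 0.59175 = 0.304.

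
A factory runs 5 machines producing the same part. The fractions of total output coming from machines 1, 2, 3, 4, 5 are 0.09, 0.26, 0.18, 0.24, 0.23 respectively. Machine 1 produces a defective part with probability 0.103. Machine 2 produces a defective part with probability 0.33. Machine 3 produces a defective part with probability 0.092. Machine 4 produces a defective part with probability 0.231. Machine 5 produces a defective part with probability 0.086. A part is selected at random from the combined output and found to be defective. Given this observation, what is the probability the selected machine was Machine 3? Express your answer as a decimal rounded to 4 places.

Posterior probability ≈ 0.0886

P(defective|M1) = 0.103; P(defective|M2) = 0.33; P(defective|M3) = 0.092; P(defective|M4) = 0.231; P(defective|M5) = 0.086.
Prior × likelihood for each source: 0.09·0.103=0.009270, 0.26·0.33=0.08580, 0.18·0.092=0.01656, 0.24·0.231=0.05544, 0.23·0.086=0.01978. Summing gives P(defective) = 0.18685.
P(Machine 3 | defective) = 0.01656 / 0.18685 = 0.0886.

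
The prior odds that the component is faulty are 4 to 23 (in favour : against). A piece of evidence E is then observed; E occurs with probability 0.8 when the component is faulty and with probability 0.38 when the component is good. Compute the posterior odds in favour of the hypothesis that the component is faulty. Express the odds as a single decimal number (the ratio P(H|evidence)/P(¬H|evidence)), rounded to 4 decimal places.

Prior odds = 4/23 = 0.17391.
Likelihood ratio for E = 0.8/0.38 = 2.1053.
Posterior odds = prior odds × LR = 0.36613.

Posterior odds ≈ 0.3661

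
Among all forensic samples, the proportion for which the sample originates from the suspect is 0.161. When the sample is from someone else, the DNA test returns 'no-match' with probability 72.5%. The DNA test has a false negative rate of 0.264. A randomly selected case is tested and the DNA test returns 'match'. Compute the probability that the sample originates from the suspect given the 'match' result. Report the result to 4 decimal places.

Write H for 'the sample originates from the suspect'. Prior odds H:¬H = 0.161/0.839 = 0.19190. For the 'match' outcome, the likelihood ratio is 0.736/0.275 = 2.6764.
Posterior odds = 0.19190 × 2.6764 = 0.51358, so P(H|E) = 0.51358/(1+0.51358) = 0.3393.

P(H | E) ≈ 0.3393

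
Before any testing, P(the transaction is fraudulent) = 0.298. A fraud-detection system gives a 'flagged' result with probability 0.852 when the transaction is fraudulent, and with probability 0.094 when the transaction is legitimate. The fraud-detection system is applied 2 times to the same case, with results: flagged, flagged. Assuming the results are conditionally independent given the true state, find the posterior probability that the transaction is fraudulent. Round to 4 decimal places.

With H the event that the transaction is fraudulent, the joint likelihood of the observed sequence is P(data|H) = 0.852·0.852 = 0.72590 and P(data|¬H) = 0.094·0.094 = 0.0088360.
Bayes: P(H|data) = 0.298·0.72590 / (0.298·0.72590 + 0.702·0.0088360) = 0.21632/0.22252 = 0.9721.

Posterior P(H) ≈ 0.9721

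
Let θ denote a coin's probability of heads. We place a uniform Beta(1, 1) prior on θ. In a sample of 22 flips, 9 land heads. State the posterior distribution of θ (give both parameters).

Posterior: Beta(10, 14)

The binomial likelihood is conjugate to the Beta prior: with 9 successes and 13 failures, the posterior is Beta(1+9, 1+13) = Beta(10, 14).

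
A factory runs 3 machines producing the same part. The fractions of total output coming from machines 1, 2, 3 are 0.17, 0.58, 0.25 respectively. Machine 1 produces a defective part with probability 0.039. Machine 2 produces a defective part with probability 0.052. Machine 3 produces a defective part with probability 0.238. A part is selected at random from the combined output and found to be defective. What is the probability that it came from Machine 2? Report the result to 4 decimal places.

Tabulate prior·likelihood by source: [1] prior 0.17, lik 0.039, product 0.006630; [2] prior 0.58, lik 0.052, product 0.03016; [3] prior 0.25, lik 0.238, product 0.05950.
Normalizing constant = 0.096290; the posterior for Machine 2 is its product over the sum, 0.03016/0.096290 = 0.3132.

Posterior probability ≈ 0.3132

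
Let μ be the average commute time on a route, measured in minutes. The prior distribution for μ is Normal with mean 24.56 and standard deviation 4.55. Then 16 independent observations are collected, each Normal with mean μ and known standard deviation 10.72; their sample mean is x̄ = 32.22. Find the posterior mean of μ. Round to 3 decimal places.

Posterior mean ≈ 30.247

Prior precision 1/τ₀² = 1/4.55² = 0.0483033; data precision n/σ² = 16/10.72² = 0.139229.
Posterior precision = 0.0483033 + 0.139229 = 0.187533.
Posterior mean = (0.0483033·24.56 + 0.139229·32.22) / 0.187533 = 30.247.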